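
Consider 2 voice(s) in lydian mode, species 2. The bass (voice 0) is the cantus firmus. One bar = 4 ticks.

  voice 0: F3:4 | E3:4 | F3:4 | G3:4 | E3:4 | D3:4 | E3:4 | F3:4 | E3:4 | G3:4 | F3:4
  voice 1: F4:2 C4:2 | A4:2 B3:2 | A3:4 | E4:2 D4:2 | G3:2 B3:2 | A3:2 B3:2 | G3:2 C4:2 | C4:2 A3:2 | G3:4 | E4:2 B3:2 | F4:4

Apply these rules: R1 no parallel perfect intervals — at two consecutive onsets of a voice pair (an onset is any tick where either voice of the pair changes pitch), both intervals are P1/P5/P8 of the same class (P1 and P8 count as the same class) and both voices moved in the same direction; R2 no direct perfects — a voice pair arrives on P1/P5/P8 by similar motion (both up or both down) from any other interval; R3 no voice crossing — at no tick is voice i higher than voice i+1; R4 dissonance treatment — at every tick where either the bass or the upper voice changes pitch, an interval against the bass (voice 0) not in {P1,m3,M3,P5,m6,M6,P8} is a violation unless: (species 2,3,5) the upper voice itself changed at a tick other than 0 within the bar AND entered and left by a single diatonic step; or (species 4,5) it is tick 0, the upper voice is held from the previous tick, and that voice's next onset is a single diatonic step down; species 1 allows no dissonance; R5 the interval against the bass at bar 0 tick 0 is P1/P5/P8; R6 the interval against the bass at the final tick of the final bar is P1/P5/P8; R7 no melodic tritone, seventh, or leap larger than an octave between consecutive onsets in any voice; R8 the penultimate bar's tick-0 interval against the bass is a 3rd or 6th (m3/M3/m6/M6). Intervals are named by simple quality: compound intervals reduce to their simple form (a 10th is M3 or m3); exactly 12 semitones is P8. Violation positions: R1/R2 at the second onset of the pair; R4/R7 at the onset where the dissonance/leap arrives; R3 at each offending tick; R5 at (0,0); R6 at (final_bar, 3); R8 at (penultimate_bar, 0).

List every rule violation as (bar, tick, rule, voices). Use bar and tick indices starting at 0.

bar 0: v0=F3 v1=F4 downbeat P8
bar 1: v0=E3 v1=A4 downbeat P4
bar 2: v0=F3 v1=A3 downbeat M3
bar 3: v0=G3 v1=E4 downbeat M6
bar 4: v0=E3 v1=G3 downbeat m3
bar 5: v0=D3 v1=A3 downbeat P5
bar 6: v0=E3 v1=G3 downbeat m3
bar 7: v0=F3 v1=C4 downbeat P5
bar 8: v0=E3 v1=G3 downbeat m3
bar 9: v0=G3 v1=E4 downbeat M6
bar 10: v0=F3 v1=F4 downbeat P8
  -> R4 @ bar 1 tick 0 v(0, 1): E3/A4 P4 untreated
  -> R7 @ bar 1 tick 2 v(1,): A4->B3 leap 10st
  -> R1 @ bar 5 tick 0 v(0, 1): E3/B3 P5 -> D3/A3 P5 similar
  -> R7 @ bar 10 tick 0 v(1,): B3->F4 leap 6st

(1, 0, R4, (0, 1))
(1, 2, R7, (1,))
(5, 0, R1, (0, 1))
(10, 0, R7, (1,))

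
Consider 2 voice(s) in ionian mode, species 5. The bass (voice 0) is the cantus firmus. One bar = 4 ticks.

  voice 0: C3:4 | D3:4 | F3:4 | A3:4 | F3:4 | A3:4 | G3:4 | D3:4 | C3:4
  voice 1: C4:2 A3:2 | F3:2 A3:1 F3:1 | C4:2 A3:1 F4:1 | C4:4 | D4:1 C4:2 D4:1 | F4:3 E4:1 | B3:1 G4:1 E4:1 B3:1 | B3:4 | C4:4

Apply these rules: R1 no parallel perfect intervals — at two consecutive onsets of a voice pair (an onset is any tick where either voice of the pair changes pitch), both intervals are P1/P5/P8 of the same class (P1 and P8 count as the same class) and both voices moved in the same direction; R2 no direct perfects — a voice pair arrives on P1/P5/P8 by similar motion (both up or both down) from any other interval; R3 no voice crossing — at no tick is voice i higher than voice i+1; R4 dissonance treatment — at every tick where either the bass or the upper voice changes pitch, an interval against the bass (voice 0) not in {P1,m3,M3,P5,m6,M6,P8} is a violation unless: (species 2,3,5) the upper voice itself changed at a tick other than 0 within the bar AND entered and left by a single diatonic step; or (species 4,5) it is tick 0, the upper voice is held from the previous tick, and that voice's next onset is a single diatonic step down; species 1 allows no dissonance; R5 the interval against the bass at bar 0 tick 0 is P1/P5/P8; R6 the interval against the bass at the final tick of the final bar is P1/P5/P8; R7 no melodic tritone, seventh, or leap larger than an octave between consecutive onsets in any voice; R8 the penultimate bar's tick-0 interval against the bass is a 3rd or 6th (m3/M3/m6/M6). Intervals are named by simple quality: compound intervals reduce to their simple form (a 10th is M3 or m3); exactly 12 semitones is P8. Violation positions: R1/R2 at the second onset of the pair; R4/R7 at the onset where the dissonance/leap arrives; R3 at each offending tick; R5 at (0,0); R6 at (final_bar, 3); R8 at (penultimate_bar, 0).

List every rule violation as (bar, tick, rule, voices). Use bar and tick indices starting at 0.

bar 0: v0=C3 v1=C4 downbeat P8
bar 1: v0=D3 v1=F3 downbeat m3
bar 2: v0=F3 v1=C4 downbeat P5
bar 3: v0=A3 v1=C4 downbeat m3
bar 4: v0=F3 v1=D4 downbeat M6
bar 5: v0=A3 v1=F4 downbeat m6
bar 6: v0=G3 v1=B3 downbeat M3
bar 7: v0=D3 v1=B3 downbeat M6
bar 8: v0=C3 v1=C4 downbeat P8
  -> R2 @ bar 2 tick 0 v(0, 1): D3/F3 m3 -> F3/C4 P5 similar

(2, 0, R2, (0, 1))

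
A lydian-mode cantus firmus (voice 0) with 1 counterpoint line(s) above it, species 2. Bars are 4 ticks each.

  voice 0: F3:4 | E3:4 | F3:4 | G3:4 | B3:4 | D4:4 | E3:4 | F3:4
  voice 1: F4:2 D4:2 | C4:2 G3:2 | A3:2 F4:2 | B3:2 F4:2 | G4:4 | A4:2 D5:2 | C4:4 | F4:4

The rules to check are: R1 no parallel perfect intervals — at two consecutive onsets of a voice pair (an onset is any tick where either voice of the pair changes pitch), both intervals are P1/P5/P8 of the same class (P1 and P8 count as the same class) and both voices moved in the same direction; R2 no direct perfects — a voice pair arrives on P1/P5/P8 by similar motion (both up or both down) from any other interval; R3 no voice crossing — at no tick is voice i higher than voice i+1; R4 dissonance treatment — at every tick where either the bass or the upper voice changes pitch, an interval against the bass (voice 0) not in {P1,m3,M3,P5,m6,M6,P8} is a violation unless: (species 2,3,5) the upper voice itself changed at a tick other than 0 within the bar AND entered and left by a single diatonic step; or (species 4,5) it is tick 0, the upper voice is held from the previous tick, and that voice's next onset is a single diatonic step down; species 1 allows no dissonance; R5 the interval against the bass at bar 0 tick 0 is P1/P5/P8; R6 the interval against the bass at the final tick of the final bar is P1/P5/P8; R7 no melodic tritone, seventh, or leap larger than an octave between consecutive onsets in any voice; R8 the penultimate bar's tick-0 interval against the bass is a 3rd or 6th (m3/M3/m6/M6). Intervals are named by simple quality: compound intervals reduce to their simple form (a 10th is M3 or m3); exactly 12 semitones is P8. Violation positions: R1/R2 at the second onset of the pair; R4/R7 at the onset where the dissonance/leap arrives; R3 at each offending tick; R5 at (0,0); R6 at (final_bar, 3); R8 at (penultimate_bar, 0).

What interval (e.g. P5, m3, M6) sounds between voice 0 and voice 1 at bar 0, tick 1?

voice 0=F3 voice 1=F4 -> P8

P8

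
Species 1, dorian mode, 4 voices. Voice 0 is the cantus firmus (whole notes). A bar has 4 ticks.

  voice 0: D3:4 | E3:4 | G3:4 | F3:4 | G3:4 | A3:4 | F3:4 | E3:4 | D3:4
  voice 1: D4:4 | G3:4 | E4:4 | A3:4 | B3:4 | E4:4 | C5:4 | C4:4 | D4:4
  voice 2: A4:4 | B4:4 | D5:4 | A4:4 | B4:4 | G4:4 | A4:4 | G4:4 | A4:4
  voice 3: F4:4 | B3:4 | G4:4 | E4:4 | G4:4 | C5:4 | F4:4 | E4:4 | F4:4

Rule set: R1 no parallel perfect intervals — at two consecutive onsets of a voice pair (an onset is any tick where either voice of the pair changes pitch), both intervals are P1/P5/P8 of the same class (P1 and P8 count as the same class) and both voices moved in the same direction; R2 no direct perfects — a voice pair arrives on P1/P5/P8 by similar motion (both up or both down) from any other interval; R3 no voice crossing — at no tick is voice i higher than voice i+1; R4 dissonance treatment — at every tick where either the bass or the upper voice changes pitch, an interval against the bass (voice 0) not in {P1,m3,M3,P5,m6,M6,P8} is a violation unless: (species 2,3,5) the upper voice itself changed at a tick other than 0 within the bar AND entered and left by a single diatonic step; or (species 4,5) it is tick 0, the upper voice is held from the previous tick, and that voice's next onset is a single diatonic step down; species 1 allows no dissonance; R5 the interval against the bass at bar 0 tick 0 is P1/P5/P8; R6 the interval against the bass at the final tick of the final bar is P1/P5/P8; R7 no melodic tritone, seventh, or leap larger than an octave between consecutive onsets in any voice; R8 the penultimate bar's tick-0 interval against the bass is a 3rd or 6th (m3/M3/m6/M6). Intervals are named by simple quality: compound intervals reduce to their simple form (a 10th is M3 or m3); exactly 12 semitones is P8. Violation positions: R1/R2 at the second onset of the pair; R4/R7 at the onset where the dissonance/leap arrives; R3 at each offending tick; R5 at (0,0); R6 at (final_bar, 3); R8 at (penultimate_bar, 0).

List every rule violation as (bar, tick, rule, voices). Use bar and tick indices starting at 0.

(0, 0, R3, (2, 3))
(0, 0, R5, (0, 3))
(0, 1, R3, (2, 3))
(0, 2, R3, (2, 3))
(0, 3, R3, (2, 3))
(1, 0, R1, (0, 2))
(1, 0, R3, (2, 3))
(1, 0, R7, (3,))
(1, 1, R3, (2, 3))
(1, 2, R3, (2, 3))
(1, 3, R3, (2, 3))
(2, 0, R1, (0, 2))
(2, 0, R2, (0, 3))
(2, 0, R2, (2, 3))
(2, 0, R3, (2, 3))
(2, 1, R3, (2, 3))
(2, 2, R3, (2, 3))
(2, 3, R3, (2, 3))
(3, 0, R2, (1, 2))
(3, 0, R2, (1, 3))
(3, 0, R3, (2, 3))
(3, 0, R4, (0, 3))
(3, 1, R3, (2, 3))
(3, 2, R3, (2, 3))
(3, 3, R3, (2, 3))
(4, 0, R1, (1, 2))
(4, 0, R2, (0, 3))
(4, 0, R3, (2, 3))
(4, 1, R3, (2, 3))
(4, 2, R3, (2, 3))
(4, 3, R3, (2, 3))
(5, 0, R2, (0, 1))
(5, 0, R4, (0, 2))
(6, 0, R2, (0, 3))
(6, 0, R3, (1, 2))
(6, 0, R3, (2, 3))
(6, 1, R3, (1, 2))
(6, 1, R3, (2, 3))
(6, 2, R3, (1, 2))
(6, 2, R3, (2, 3))
(6, 3, R3, (1, 2))
(6, 3, R3, (2, 3))
(7, 0, R1, (0, 3))
(7, 0, R2, (1, 2))
(7, 0, R3, (2, 3))
(7, 0, R8, (0, 3))
(7, 1, R3, (2, 3))
(7, 2, R3, (2, 3))
(7, 3, R3, (2, 3))
(8, 0, R1, (1, 2))
(8, 0, R3, (2, 3))
(8, 1, R3, (2, 3))
(8, 2, R3, (2, 3))
(8, 3, R3, (2, 3))
(8, 3, R6, (0, 3))

bar 0: v0=D3 v1=D4 v2=A4 v3=F4 downbeat m3
bar 1: v0=E3 v1=G3 v2=B4 v3=B3 downbeat P5
bar 2: v0=G3 v1=E4 v2=D5 v3=G4 downbeat P8
bar 3: v0=F3 v1=A3 v2=A4 v3=E4 downbeat M7
bar 4: v0=G3 v1=B3 v2=B4 v3=G4 downbeat P8
bar 5: v0=A3 v1=E4 v2=G4 v3=C5 downbeat m3
bar 6: v0=F3 v1=C5 v2=A4 v3=F4 downbeat P8
bar 7: v0=E3 v1=C4 v2=G4 v3=E4 downbeat P8
bar 8: v0=D3 v1=D4 v2=A4 v3=F4 downbeat m3
  -> R3 @ bar 0 tick 0 v(2, 3): A4 above F4
  -> R5 @ bar 0 tick 0 v(0, 3): opens on m3
  -> R3 @ bar 0 tick 1 v(2, 3): A4 above F4
  -> R3 @ bar 0 tick 2 v(2, 3): A4 above F4
  -> R3 @ bar 0 tick 3 v(2, 3): A4 above F4
  -> R1 @ bar 1 tick 0 v(0, 2): D3/A4 P5 -> E3/B4 P5 similar
  -> R3 @ bar 1 tick 0 v(2, 3): B4 above B3
  -> R7 @ bar 1 tick 0 v(3,): F4->B3 leap 6st
  -> R3 @ bar 1 tick 1 v(2, 3): B4 above B3
  -> R3 @ bar 1 tick 2 v(2, 3): B4 above B3
  -> R3 @ bar 1 tick 3 v(2, 3): B4 above B3
  -> R1 @ bar 2 tick 0 v(0, 2): E3/B4 P5 -> G3/D5 P5 similar
  -> R2 @ bar 2 tick 0 v(0, 3): E3/B3 P5 -> G3/G4 P8 similar
  -> R2 @ bar 2 tick 0 v(2, 3): B4/B3 P8 -> D5/G4 P5 similar
  -> R3 @ bar 2 tick 0 v(2, 3): D5 above G4
  -> R3 @ bar 2 tick 1 v(2, 3): D5 above G4
  -> R3 @ bar 2 tick 2 v(2, 3): D5 above G4
  -> R3 @ bar 2 tick 3 v(2, 3): D5 above G4
  -> R2 @ bar 3 tick 0 v(1, 2): E4/D5 m7 -> A3/A4 P8 similar
  -> R2 @ bar 3 tick 0 v(1, 3): E4/G4 m3 -> A3/E4 P5 similar
  -> R3 @ bar 3 tick 0 v(2, 3): A4 above E4
  -> R4 @ bar 3 tick 0 v(0, 3): F3/E4 M7 untreated
  -> R3 @ bar 3 tick 1 v(2, 3): A4 above E4
  -> R3 @ bar 3 tick 2 v(2, 3): A4 above E4
  -> R3 @ bar 3 tick 3 v(2, 3): A4 above E4
  -> R1 @ bar 4 tick 0 v(1, 2): A3/A4 P8 -> B3/B4 P8 similar
  -> R2 @ bar 4 tick 0 v(0, 3): F3/E4 M7 -> G3/G4 P8 similar
  -> R3 @ bar 4 tick 0 v(2, 3): B4 above G4
  -> R3 @ bar 4 tick 1 v(2, 3): B4 above G4
  -> R3 @ bar 4 tick 2 v(2, 3): B4 above G4
  -> R3 @ bar 4 tick 3 v(2, 3): B4 above G4
  -> R2 @ bar 5 tick 0 v(0, 1): G3/B3 M3 -> A3/E4 P5 similar
  -> R4 @ bar 5 tick 0 v(0, 2): A3/G4 m7 untreated
  -> R2 @ bar 6 tick 0 v(0, 3): A3/C5 m3 -> F3/F4 P8 similar
  -> R3 @ bar 6 tick 0 v(1, 2): C5 above A4
  -> R3 @ bar 6 tick 0 v(2, 3): A4 above F4
  -> R3 @ bar 6 tick 1 v(1, 2): C5 above A4
  -> R3 @ bar 6 tick 1 v(2, 3): A4 above F4
  -> R3 @ bar 6 tick 2 v(1, 2): C5 above A4
  -> R3 @ bar 6 tick 2 v(2, 3): A4 above F4
  -> R3 @ bar 6 tick 3 v(1, 2): C5 above A4
  -> R3 @ bar 6 tick 3 v(2, 3): A4 above F4
  -> R1 @ bar 7 tick 0 v(0, 3): F3/F4 P8 -> E3/E4 P8 similar
  -> R2 @ bar 7 tick 0 v(1, 2): C5/A4 m3 -> C4/G4 P5 similar
  -> R3 @ bar 7 tick 0 v(2, 3): G4 above E4
  -> R8 @ bar 7 tick 0 v(0, 3): penult P8 not 3rd/6th
  -> R3 @ bar 7 tick 1 v(2, 3): G4 above E4
  -> R3 @ bar 7 tick 2 v(2, 3): G4 above E4
  -> R3 @ bar 7 tick 3 v(2, 3): G4 above E4
  -> R1 @ bar 8 tick 0 v(1, 2): C4/G4 P5 -> D4/A4 P5 similar
  -> R3 @ bar 8 tick 0 v(2, 3): A4 above F4
  -> R3 @ bar 8 tick 1 v(2, 3): A4 above F4
  -> R3 @ bar 8 tick 2 v(2, 3): A4 above F4
  -> R3 @ bar 8 tick 3 v(2, 3): A4 above F4
  -> R6 @ bar 8 tick 3 v(0, 3): closes on m3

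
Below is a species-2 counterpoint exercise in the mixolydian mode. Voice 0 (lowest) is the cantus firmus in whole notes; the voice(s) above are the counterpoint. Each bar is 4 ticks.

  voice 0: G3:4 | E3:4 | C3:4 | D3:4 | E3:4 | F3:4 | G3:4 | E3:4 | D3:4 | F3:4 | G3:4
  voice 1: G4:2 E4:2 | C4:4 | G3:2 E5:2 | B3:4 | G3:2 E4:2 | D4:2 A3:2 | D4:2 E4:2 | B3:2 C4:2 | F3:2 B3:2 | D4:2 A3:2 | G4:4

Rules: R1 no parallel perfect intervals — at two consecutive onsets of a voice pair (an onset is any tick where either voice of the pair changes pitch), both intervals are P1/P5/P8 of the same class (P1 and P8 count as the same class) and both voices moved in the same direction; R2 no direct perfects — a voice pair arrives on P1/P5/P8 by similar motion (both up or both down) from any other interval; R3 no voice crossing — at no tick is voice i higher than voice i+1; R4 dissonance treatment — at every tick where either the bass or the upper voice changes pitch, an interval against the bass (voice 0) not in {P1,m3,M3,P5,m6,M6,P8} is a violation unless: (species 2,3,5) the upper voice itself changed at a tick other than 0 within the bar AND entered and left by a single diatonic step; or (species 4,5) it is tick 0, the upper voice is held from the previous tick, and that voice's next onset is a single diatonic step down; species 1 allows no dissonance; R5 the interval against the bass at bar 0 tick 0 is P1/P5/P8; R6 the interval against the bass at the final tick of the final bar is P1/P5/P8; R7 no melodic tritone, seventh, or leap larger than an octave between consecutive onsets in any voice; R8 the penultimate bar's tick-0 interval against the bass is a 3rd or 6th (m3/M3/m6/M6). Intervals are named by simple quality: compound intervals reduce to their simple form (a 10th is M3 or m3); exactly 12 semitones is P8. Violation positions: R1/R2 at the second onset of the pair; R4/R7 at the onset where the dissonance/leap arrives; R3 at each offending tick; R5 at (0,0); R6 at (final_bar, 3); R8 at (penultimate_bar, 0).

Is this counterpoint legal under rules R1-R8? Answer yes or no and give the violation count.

No (8 violations)

bar 0: v0=G3 v1=G4 (P8)
bar 1: v0=E3 v1=C4 (m6)
bar 2: v0=C3 v1=G3 (P5)
bar 3: v0=D3 v1=B3 (M6)
bar 4: v0=E3 v1=G3 (m3)
bar 5: v0=F3 v1=D4 (M6)
bar 6: v0=G3 v1=D4 (P5)
bar 7: v0=E3 v1=B3 (P5)
bar 8: v0=D3 v1=F3 (m3)
bar 9: v0=F3 v1=D4 (M6)
bar 10: v0=G3 v1=G4 (P8)
  R2 @ bar2.0: E3/C4 m6 -> C3/G3 P5 similar
  R7 @ bar2.2: G3->E5 leap 21st
  R7 @ bar3.0: E5->B3 leap 17st
  R2 @ bar6.0: F3/A3 M3 -> G3/D4 P5 similar
  R2 @ bar7.0: G3/E4 M6 -> E3/B3 P5 similar
  R7 @ bar8.2: F3->B3 leap 6st
  R2 @ bar10.0: F3/A3 M3 -> G3/G4 P8 similar
  R7 @ bar10.0: A3->G4 leap 10st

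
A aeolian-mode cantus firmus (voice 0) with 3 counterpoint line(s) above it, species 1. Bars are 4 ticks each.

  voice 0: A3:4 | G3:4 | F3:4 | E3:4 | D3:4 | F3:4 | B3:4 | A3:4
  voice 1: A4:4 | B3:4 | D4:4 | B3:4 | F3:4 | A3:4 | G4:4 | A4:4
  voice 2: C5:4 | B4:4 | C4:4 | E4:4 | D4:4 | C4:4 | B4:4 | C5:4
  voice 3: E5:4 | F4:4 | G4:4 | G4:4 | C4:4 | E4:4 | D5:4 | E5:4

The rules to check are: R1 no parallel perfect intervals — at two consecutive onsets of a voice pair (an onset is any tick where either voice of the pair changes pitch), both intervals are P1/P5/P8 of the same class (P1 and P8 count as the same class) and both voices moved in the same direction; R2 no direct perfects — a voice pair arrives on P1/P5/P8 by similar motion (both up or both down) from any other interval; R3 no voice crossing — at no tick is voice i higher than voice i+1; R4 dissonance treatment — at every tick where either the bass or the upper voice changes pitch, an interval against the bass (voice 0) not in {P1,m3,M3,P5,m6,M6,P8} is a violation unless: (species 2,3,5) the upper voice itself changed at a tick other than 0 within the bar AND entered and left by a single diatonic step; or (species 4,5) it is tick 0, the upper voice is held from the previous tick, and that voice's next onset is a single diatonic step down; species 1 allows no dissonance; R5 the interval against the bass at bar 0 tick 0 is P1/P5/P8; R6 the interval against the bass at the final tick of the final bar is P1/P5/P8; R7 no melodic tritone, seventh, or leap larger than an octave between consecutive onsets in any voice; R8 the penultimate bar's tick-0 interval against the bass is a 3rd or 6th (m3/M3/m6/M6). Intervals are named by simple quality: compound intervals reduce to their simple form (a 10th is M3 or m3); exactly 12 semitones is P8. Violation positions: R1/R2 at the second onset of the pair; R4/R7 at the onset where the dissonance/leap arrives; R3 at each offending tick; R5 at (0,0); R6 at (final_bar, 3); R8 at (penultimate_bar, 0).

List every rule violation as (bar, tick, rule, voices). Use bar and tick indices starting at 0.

bar 0: v0=A3 v1=A4 v2=C5 v3=E5 downbeat P5
bar 1: v0=G3 v1=B3 v2=B4 v3=F4 downbeat m7
bar 2: v0=F3 v1=D4 v2=C4 v3=G4 downbeat M2
bar 3: v0=E3 v1=B3 v2=E4 v3=G4 downbeat m3
bar 4: v0=D3 v1=F3 v2=D4 v3=C4 downbeat m7
bar 5: v0=F3 v1=A3 v2=C4 v3=E4 downbeat M7
bar 6: v0=B3 v1=G4 v2=B4 v3=D5 downbeat m3
bar 7: v0=A3 v1=A4 v2=C5 v3=E5 downbeat P5
  -> R5 @ bar 0 tick 0 v(0, 2): opens on m3
  -> R2 @ bar 1 tick 0 v(1, 2): A4/C5 m3 -> B3/B4 P8 similar
  -> R3 @ bar 1 tick 0 v(2, 3): B4 above F4
  -> R4 @ bar 1 tick 0 v(0, 3): G3/F4 m7 untreated
  -> R7 @ bar 1 tick 0 v(1,): A4->B3 leap 10st
  -> R7 @ bar 1 tick 0 v(3,): E5->F4 leap 11st
  -> R3 @ bar 1 tick 1 v(2, 3): B4 above F4
  -> R3 @ bar 1 tick 2 v(2, 3): B4 above F4
  -> R3 @ bar 1 tick 3 v(2, 3): B4 above F4
  -> R2 @ bar 2 tick 0 v(0, 2): G3/B4 M3 -> F3/C4 P5 similar
  -> R3 @ bar 2 tick 0 v(1, 2): D4 above C4
  -> R4 @ bar 2 tick 0 v(0, 3): F3/G4 M2 untreated
  -> R7 @ bar 2 tick 0 v(2,): B4->C4 leap 11st
  -> R3 @ bar 2 tick 1 v(1, 2): D4 above C4
  -> R3 @ bar 2 tick 2 v(1, 2): D4 above C4
  -> R3 @ bar 2 tick 3 v(1, 2): D4 above C4
  -> R2 @ bar 3 tick 0 v(0, 1): F3/D4 M6 -> E3/B3 P5 similar
  -> R1 @ bar 4 tick 0 v(0, 2): E3/E4 P8 -> D3/D4 P8 similar
  -> R2 @ bar 4 tick 0 v(1, 3): B3/G4 m6 -> F3/C4 P5 similar
  -> R3 @ bar 4 tick 0 v(2, 3): D4 above C4
  -> R4 @ bar 4 tick 0 v(0, 3): D3/C4 m7 untreated
  -> R7 @ bar 4 tick 0 v(1,): B3->F3 leap 6st
  -> R3 @ bar 4 tick 1 v(2, 3): D4 above C4
  -> R3 @ bar 4 tick 2 v(2, 3): D4 above C4
  -> R3 @ bar 4 tick 3 v(2, 3): D4 above C4
  -> R1 @ bar 5 tick 0 v(1, 3): F3/C4 P5 -> A3/E4 P5 similar
  -> R4 @ bar 5 tick 0 v(0, 3): F3/E4 M7 untreated
  -> R1 @ bar 6 tick 0 v(1, 3): A3/E4 P5 -> G4/D5 P5 similar
  -> R2 @ bar 6 tick 0 v(0, 2): F3/C4 P5 -> B3/B4 P8 similar
  -> R7 @ bar 6 tick 0 v(0,): F3->B3 leap 6st
  -> R7 @ bar 6 tick 0 v(1,): A3->G4 leap 10st
  -> R7 @ bar 6 tick 0 v(2,): C4->B4 leap 11st
  -> R7 @ bar 6 tick 0 v(3,): E4->D5 leap 10st
  -> R8 @ bar 6 tick 0 v(0, 2): penult P8 not 3rd/6th
  -> R1 @ bar 7 tick 0 v(1, 3): G4/D5 P5 -> A4/E5 P5 similar
  -> R6 @ bar 7 tick 3 v(0, 2): closes on m3

(0, 0, R5, (0, 2))
(1, 0, R2, (1, 2))
(1, 0, R3, (2, 3))
(1, 0, R4, (0, 3))
(1, 0, R7, (1,))
(1, 0, R7, (3,))
(1, 1, R3, (2, 3))
(1, 2, R3, (2, 3))
(1, 3, R3, (2, 3))
(2, 0, R2, (0, 2))
(2, 0, R3, (1, 2))
(2, 0, R4, (0, 3))
(2, 0, R7, (2,))
(2, 1, R3, (1, 2))
(2, 2, R3, (1, 2))
(2, 3, R3, (1, 2))
(3, 0, R2, (0, 1))
(4, 0, R1, (0, 2))
(4, 0, R2, (1, 3))
(4, 0, R3, (2, 3))
(4, 0, R4, (0, 3))
(4, 0, R7, (1,))
(4, 1, R3, (2, 3))
(4, 2, R3, (2, 3))
(4, 3, R3, (2, 3))
(5, 0, R1, (1, 3))
(5, 0, R4, (0, 3))
(6, 0, R1, (1, 3))
(6, 0, R2, (0, 2))
(6, 0, R7, (0,))
(6, 0, R7, (1,))
(6, 0, R7, (2,))
(6, 0, R7, (3,))
(6, 0, R8, (0, 2))
(7, 0, R1, (1, 3))
(7, 3, R6, (0, 2))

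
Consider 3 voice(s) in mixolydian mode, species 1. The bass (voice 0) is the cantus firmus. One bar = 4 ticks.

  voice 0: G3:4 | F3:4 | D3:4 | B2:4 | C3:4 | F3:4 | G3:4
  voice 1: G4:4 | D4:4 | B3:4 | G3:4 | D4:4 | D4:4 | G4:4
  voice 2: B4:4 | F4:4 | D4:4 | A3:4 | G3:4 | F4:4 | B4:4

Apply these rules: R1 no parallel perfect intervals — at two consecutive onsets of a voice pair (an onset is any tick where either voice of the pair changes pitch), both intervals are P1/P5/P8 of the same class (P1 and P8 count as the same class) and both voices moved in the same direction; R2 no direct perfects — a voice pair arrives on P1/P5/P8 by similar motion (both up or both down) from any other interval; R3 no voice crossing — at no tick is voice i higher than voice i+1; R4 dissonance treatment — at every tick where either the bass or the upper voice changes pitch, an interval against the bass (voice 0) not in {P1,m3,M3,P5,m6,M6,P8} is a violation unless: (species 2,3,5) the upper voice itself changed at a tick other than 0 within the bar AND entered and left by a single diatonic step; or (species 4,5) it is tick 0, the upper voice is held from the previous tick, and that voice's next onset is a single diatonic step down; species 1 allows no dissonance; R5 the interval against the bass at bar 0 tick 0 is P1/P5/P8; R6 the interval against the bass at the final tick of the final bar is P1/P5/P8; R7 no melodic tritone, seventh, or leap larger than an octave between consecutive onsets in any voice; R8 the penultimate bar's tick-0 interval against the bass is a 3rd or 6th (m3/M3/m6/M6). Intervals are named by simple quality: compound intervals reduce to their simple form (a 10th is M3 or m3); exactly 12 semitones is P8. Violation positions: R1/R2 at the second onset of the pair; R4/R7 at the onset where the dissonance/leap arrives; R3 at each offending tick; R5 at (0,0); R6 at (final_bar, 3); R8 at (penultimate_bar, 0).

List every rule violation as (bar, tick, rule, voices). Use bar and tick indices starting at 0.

bar 0: v0=G3 v1=G4 v2=B4 downbeat M3
bar 1: v0=F3 v1=D4 v2=F4 downbeat P8
bar 2: v0=D3 v1=B3 v2=D4 downbeat P8
bar 3: v0=B2 v1=G3 v2=A3 downbeat m7
bar 4: v0=C3 v1=D4 v2=G3 downbeat P5
bar 5: v0=F3 v1=D4 v2=F4 downbeat P8
bar 6: v0=G3 v1=G4 v2=B4 downbeat M3
  -> R5 @ bar 0 tick 0 v(0, 2): opens on M3
  -> R2 @ bar 1 tick 0 v(0, 2): G3/B4 M3 -> F3/F4 P8 similar
  -> R7 @ bar 1 tick 0 v(2,): B4->F4 leap 6st
  -> R1 @ bar 2 tick 0 v(0, 2): F3/F4 P8 -> D3/D4 P8 similar
  -> R4 @ bar 3 tick 0 v(0, 2): B2/A3 m7 untreated
  -> R3 @ bar 4 tick 0 v(1, 2): D4 above G3
  -> R4 @ bar 4 tick 0 v(0, 1): C3/D4 M2 untreated
  -> R3 @ bar 4 tick 1 v(1, 2): D4 above G3
  -> R3 @ bar 4 tick 2 v(1, 2): D4 above G3
  -> R3 @ bar 4 tick 3 v(1, 2): D4 above G3
  -> R2 @ bar 5 tick 0 v(0, 2): C3/G3 P5 -> F3/F4 P8 similar
  -> R7 @ bar 5 tick 0 v(2,): G3->F4 leap 10st
  -> R8 @ bar 5 tick 0 v(0, 2): penult P8 not 3rd/6th
  -> R2 @ bar 6 tick 0 v(0, 1): F3/D4 M6 -> G3/G4 P8 similar
  -> R7 @ bar 6 tick 0 v(2,): F4->B4 leap 6st
  -> R6 @ bar 6 tick 3 v(0, 2): closes on M3

(0, 0, R5, (0, 2))
(1, 0, R2, (0, 2))
(1, 0, R7, (2,))
(2, 0, R1, (0, 2))
(3, 0, R4, (0, 2))
(4, 0, R3, (1, 2))
(4, 0, R4, (0, 1))
(4, 1, R3, (1, 2))
(4, 2, R3, (1, 2))
(4, 3, R3, (1, 2))
(5, 0, R2, (0, 2))
(5, 0, R7, (2,))
(5, 0, R8, (0, 2))
(6, 0, R2, (0, 1))
(6, 0, R7, (2,))
(6, 3, R6, (0, 2))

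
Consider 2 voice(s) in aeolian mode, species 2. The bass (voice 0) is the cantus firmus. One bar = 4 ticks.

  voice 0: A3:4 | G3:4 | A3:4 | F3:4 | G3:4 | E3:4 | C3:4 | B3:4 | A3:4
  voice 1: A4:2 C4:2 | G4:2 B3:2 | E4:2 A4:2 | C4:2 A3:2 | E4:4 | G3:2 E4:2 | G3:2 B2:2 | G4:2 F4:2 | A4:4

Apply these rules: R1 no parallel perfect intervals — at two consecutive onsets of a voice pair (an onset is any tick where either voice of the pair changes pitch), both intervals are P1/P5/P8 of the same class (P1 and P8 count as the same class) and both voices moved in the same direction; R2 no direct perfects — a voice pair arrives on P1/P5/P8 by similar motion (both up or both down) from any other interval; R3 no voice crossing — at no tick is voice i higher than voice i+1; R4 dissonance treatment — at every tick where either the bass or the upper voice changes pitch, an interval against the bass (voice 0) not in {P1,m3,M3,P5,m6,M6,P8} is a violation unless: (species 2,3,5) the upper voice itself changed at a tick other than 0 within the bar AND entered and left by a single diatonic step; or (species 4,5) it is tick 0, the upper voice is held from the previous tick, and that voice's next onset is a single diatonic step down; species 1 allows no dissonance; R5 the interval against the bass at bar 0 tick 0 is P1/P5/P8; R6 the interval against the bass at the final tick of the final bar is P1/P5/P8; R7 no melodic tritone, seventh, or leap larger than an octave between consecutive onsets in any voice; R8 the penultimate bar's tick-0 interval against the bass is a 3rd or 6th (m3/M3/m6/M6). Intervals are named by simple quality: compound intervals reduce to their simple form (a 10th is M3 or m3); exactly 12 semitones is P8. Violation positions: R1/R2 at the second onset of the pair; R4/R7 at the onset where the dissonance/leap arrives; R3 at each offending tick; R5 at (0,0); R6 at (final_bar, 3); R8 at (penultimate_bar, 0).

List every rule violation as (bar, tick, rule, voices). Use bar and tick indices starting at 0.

(2, 0, R2, (0, 1))
(3, 0, R2, (0, 1))
(6, 0, R2, (0, 1))
(6, 2, R3, (0, 1))
(6, 2, R4, (0, 1))
(6, 3, R3, (0, 1))
(7, 0, R7, (0,))
(7, 0, R7, (1,))
(7, 2, R4, (0, 1))

bar 0: v0=A3 v1=A4 downbeat P8
bar 1: v0=G3 v1=G4 downbeat P8
bar 2: v0=A3 v1=E4 downbeat P5
bar 3: v0=F3 v1=C4 downbeat P5
bar 4: v0=G3 v1=E4 downbeat M6
bar 5: v0=E3 v1=G3 downbeat m3
bar 6: v0=C3 v1=G3 downbeat P5
bar 7: v0=B3 v1=G4 downbeat m6
bar 8: v0=A3 v1=A4 downbeat P8
  -> R2 @ bar 2 tick 0 v(0, 1): G3/B3 M3 -> A3/E4 P5 similar
  -> R2 @ bar 3 tick 0 v(0, 1): A3/A4 P8 -> F3/C4 P5 similar
  -> R2 @ bar 6 tick 0 v(0, 1): E3/E4 P8 -> C3/G3 P5 similar
  -> R3 @ bar 6 tick 2 v(0, 1): C3 above B2
  -> R4 @ bar 6 tick 2 v(0, 1): C3/B2 m2 untreated
  -> R3 @ bar 6 tick 3 v(0, 1): C3 above B2
  -> R7 @ bar 7 tick 0 v(0,): C3->B3 leap 11st
  -> R7 @ bar 7 tick 0 v(1,): B2->G4 leap 20st
  -> R4 @ bar 7 tick 2 v(0, 1): B3/F4 TT untreated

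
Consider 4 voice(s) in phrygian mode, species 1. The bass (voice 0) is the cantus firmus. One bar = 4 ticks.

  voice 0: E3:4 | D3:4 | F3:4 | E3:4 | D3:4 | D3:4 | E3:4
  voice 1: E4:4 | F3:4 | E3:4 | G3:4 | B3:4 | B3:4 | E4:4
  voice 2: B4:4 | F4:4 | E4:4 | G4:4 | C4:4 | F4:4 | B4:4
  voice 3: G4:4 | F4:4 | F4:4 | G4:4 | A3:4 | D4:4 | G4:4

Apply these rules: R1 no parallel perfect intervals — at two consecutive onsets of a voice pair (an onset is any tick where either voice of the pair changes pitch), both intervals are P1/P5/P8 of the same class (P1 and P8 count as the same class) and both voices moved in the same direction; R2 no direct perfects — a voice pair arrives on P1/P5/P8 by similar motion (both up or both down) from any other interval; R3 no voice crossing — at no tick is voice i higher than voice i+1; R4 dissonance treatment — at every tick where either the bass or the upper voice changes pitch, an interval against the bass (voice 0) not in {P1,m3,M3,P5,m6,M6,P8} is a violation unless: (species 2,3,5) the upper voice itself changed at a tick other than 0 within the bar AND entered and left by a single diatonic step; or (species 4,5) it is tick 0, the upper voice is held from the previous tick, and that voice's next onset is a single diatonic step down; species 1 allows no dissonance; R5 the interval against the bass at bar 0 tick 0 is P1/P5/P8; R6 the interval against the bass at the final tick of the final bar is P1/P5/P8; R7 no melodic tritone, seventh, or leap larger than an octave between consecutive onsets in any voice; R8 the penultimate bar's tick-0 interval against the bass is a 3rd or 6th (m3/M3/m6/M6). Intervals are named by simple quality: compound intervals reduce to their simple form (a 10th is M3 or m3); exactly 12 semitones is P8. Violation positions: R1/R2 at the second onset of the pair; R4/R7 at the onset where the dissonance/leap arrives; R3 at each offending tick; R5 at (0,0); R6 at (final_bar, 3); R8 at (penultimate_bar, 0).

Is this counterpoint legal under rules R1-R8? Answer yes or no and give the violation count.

No (41 violations)

bar 0: v0=E3 v1=E4 v2=B4 v3=G4 (m3)
bar 1: v0=D3 v1=F3 v2=F4 v3=F4 (m3)
bar 2: v0=F3 v1=E3 v2=E4 v3=F4 (P8)
bar 3: v0=E3 v1=G3 v2=G4 v3=G4 (m3)
bar 4: v0=D3 v1=B3 v2=C4 v3=A3 (P5)
bar 5: v0=D3 v1=B3 v2=F4 v3=D4 (P8)
bar 6: v0=E3 v1=E4 v2=B4 v3=G4 (m3)
  R3 @ bar0.0: B4 above G4
  R5 @ bar0.0: opens on m3
  R3 @ bar0.1: B4 above G4
  R3 @ bar0.2: B4 above G4
  R3 @ bar0.3: B4 above G4
  R2 @ bar1.0: E4/B4 P5 -> F3/F4 P8 similar
  R2 @ bar1.0: E4/G4 m3 -> F3/F4 P8 similar
  R2 @ bar1.0: B4/G4 M3 -> F4/F4 P1 similar
  R7 @ bar1.0: E4->F3 leap 11st
  R7 @ bar1.0: B4->F4 leap 6st
  R1 @ bar2.0: F3/F4 P8 -> E3/E4 P8 similar
  R3 @ bar2.0: F3 above E3
  R4 @ bar2.0: F3/E3 m2 untreated
  R4 @ bar2.0: F3/E4 M7 untreated
  R3 @ bar2.1: F3 above E3
  R3 @ bar2.2: F3 above E3
  R3 @ bar2.3: F3 above E3
  R1 @ bar3.0: E3/E4 P8 -> G3/G4 P8 similar
  R2 @ bar3.0: E3/F4 m2 -> G3/G4 P8 similar
  R2 @ bar3.0: E4/F4 m2 -> G4/G4 P1 similar
  R2 @ bar4.0: E3/G4 m3 -> D3/A3 P5 similar
  R3 @ bar4.0: C4 above A3
  R4 @ bar4.0: D3/C4 m7 untreated
  R7 @ bar4.0: G4->A3 leap 10st
  R3 @ bar4.1: C4 above A3
  R3 @ bar4.2: C4 above A3
  R3 @ bar4.3: C4 above A3
  R3 @ bar5.0: F4 above D4
  R8 @ bar5.0: penult P8 not 3rd/6th
  R3 @ bar5.1: F4 above D4
  R3 @ bar5.2: F4 above D4
  R3 @ bar5.3: F4 above D4
  R2 @ bar6.0: D3/B3 M6 -> E3/E4 P8 similar
  R2 @ bar6.0: D3/F4 m3 -> E3/B4 P5 similar
  R2 @ bar6.0: B3/F4 TT -> E4/B4 P5 similar
  R3 @ bar6.0: B4 above G4
  R7 @ bar6.0: F4->B4 leap 6st
  R3 @ bar6.1: B4 above G4
  R3 @ bar6.2: B4 above G4
  R3 @ bar6.3: B4 above G4
  R6 @ bar6.3: closes on m3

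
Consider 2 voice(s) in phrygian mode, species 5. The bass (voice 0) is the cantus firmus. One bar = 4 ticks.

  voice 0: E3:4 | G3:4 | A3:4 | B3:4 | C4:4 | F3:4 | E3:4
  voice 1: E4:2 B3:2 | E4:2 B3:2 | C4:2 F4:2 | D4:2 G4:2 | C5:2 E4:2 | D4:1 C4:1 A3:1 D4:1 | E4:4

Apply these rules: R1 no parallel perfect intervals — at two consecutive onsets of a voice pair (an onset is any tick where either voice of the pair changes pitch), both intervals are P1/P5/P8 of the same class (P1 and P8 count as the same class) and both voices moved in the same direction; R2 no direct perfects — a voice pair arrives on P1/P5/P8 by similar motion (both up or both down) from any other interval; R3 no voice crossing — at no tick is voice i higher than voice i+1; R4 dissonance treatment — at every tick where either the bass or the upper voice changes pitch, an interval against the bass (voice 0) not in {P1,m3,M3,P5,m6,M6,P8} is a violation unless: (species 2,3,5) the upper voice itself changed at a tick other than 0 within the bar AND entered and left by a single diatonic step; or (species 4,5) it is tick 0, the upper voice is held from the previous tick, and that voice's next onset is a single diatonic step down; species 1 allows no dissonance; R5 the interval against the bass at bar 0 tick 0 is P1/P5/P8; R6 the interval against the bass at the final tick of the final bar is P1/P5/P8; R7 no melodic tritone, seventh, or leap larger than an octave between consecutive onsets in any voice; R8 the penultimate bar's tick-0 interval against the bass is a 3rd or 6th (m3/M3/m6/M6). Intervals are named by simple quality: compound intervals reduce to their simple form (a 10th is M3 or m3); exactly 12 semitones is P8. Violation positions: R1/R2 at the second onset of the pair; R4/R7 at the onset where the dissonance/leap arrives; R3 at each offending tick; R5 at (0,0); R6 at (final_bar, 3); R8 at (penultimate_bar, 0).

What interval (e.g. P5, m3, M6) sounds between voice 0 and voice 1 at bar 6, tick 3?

voice 0=E3 voice 1=E4 -> P8

P8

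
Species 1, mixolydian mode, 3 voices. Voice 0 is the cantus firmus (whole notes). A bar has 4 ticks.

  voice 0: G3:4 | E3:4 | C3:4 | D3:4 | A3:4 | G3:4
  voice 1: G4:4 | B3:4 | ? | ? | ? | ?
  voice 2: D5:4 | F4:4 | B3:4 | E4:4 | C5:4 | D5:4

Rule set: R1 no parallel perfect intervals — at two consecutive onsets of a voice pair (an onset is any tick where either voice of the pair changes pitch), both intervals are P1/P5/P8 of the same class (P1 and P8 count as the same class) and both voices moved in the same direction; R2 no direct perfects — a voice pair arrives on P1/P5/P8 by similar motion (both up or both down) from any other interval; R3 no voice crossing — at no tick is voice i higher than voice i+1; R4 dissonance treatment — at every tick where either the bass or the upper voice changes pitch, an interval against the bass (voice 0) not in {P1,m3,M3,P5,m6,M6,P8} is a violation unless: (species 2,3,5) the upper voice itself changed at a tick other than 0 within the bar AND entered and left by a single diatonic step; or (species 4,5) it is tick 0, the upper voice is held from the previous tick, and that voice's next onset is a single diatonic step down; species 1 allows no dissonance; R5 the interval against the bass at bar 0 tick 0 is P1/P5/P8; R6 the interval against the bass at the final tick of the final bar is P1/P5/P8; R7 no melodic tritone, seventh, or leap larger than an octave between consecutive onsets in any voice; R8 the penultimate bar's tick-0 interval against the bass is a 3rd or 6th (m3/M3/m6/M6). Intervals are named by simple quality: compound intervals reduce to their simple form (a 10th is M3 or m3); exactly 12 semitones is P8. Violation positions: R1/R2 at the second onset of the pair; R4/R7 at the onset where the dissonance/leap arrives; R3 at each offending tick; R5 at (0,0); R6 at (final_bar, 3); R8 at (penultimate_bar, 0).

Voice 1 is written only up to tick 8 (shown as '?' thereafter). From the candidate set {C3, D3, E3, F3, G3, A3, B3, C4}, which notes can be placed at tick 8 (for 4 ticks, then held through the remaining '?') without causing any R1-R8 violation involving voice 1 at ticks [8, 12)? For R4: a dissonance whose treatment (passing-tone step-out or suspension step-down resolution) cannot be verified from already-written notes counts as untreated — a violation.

C3: violates R2,R7
D3: violates R4
E3: violates R2
F3: violates R4,R7
G3: violates R1
A3: legal
B3: violates R4
C4: violates R3

{A3}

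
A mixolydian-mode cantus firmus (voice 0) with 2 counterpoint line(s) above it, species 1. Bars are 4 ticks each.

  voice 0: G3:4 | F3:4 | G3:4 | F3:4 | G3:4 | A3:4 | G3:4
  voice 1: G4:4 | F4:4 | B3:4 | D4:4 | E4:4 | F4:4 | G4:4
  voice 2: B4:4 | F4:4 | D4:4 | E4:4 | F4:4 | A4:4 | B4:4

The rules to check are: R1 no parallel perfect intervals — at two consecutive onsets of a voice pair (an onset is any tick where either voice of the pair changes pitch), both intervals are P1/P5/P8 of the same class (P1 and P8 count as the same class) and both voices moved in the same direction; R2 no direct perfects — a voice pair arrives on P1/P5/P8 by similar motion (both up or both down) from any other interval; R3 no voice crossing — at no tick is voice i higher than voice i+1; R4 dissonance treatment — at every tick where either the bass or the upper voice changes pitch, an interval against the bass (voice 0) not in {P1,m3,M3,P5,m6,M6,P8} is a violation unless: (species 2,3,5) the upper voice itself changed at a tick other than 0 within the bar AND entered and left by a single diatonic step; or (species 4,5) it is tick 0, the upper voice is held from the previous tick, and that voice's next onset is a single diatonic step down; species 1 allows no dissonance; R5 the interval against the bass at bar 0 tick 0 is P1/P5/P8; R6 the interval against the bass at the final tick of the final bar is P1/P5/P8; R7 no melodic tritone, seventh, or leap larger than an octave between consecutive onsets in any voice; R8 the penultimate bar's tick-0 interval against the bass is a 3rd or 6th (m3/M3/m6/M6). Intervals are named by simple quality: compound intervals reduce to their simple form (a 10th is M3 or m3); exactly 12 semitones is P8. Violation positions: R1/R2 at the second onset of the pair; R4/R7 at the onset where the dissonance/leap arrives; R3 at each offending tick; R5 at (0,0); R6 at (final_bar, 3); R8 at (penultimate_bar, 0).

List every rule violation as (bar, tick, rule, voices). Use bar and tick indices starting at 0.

bar 0: v0=G3 v1=G4 v2=B4 downbeat M3
bar 1: v0=F3 v1=F4 v2=F4 downbeat P8
bar 2: v0=G3 v1=B3 v2=D4 downbeat P5
bar 3: v0=F3 v1=D4 v2=E4 downbeat M7
bar 4: v0=G3 v1=E4 v2=F4 downbeat m7
bar 5: v0=A3 v1=F4 v2=A4 downbeat P8
bar 6: v0=G3 v1=G4 v2=B4 downbeat M3
  -> R5 @ bar 0 tick 0 v(0, 2): opens on M3
  -> R1 @ bar 1 tick 0 v(0, 1): G3/G4 P8 -> F3/F4 P8 similar
  -> R2 @ bar 1 tick 0 v(0, 2): G3/B4 M3 -> F3/F4 P8 similar
  -> R2 @ bar 1 tick 0 v(1, 2): G4/B4 M3 -> F4/F4 P1 similar
  -> R7 @ bar 1 tick 0 v(2,): B4->F4 leap 6st
  -> R7 @ bar 2 tick 0 v(1,): F4->B3 leap 6st
  -> R4 @ bar 3 tick 0 v(0, 2): F3/E4 M7 untreated
  -> R4 @ bar 4 tick 0 v(0, 2): G3/F4 m7 untreated
  -> R2 @ bar 5 tick 0 v(0, 2): G3/F4 m7 -> A3/A4 P8 similar
  -> R8 @ bar 5 tick 0 v(0, 2): penult P8 not 3rd/6th
  -> R6 @ bar 6 tick 3 v(0, 2): closes on M3

(0, 0, R5, (0, 2))
(1, 0, R1, (0, 1))
(1, 0, R2, (0, 2))
(1, 0, R2, (1, 2))
(1, 0, R7, (2,))
(2, 0, R7, (1,))
(3, 0, R4, (0, 2))
(4, 0, R4, (0, 2))
(5, 0, R2, (0, 2))
(5, 0, R8, (0, 2))
(6, 3, R6, (0, 2))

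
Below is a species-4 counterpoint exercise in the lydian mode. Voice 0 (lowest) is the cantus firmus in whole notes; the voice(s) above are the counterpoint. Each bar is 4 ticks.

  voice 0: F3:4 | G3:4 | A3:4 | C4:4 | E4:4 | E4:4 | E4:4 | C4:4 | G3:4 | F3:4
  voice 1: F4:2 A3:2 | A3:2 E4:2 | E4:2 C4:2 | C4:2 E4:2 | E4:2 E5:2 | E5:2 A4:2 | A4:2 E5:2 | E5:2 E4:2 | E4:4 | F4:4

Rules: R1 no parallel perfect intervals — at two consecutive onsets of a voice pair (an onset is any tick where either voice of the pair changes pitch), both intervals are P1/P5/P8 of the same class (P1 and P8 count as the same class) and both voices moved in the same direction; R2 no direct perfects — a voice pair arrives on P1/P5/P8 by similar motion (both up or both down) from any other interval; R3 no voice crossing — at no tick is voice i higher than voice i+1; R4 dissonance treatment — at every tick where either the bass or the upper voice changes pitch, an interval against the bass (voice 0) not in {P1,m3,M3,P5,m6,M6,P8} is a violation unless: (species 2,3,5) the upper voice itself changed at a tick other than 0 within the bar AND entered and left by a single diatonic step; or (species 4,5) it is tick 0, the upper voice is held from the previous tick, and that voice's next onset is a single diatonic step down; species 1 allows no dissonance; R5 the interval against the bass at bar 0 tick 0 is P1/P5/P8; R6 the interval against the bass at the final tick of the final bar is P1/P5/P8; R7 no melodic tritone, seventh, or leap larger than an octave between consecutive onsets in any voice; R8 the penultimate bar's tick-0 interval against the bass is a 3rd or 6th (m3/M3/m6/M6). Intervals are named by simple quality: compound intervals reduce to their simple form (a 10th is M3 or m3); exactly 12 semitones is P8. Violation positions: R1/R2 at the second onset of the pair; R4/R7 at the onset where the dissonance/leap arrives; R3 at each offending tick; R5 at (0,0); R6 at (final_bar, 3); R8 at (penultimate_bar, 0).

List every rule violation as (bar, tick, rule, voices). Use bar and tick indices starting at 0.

bar 0: v0=F3 v1=F4 downbeat P8
bar 1: v0=G3 v1=A3 downbeat M2
bar 2: v0=A3 v1=E4 downbeat P5
bar 3: v0=C4 v1=C4 downbeat P1
bar 4: v0=E4 v1=E4 downbeat P1
bar 5: v0=E4 v1=E5 downbeat P8
bar 6: v0=E4 v1=A4 downbeat P4
bar 7: v0=C4 v1=E5 downbeat M3
bar 8: v0=G3 v1=E4 downbeat M6
bar 9: v0=F3 v1=F4 downbeat P8
  -> R4 @ bar 1 tick 0 v(0, 1): G3/A3 M2 untreated
  -> R4 @ bar 5 tick 2 v(0, 1): E4/A4 P4 untreated

(1, 0, R4, (0, 1))
(5, 2, R4, (0, 1))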